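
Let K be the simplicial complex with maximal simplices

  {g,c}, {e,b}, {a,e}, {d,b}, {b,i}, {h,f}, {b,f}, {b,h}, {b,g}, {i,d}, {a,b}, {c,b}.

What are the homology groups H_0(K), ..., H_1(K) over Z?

We work with the vertex ordering a < b < c < d < e < f < g < h < i. The simplices of K, each written with vertices in increasing order, are:

  0-simplices (9): a, b, c, d, e, f, g, h, i
  1-simplices (12): ab, ae, bc, bd, be, bf, bg, bh, bi, cg, di, fh

so the chain groups are C_0 ≅ Z^9, C_1 ≅ Z^12.

Boundary ∂_1: C_1 → C_0 sends each edge [p,q] (with p < q) to q − p. For instance
  ∂bg = g − b.
As a 9×12 matrix over Z this has rank 8, with invariant factors (1,1,1,1,1,1,1,1).

Now H_k = ker ∂_k / im ∂_{k+1}, so:

  H_0: rank C_0 − rank ∂_1 = 9 − 8 = 1, and the invariant factors of ∂_1 are all 1, so H_0 ≅ Z.
  H_1: rank ker ∂_1 − rank ∂_2 = (12 − 8) − 0 = 4, and there is no ∂_2, so H_1 ≅ Z^4.

As a check, the Euler characteristic is 9 − 12 = -3, which agrees with 1 − 4 = -3.

H_0 = Z,  H_1 = Z^4.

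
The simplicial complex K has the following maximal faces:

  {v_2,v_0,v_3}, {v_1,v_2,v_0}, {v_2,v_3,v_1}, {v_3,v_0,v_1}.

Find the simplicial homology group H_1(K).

H_1 = 0.

We work with the vertex ordering v_0 < v_1 < v_2 < v_3. The simplices of K, each written with vertices in increasing order, are:

  0-simplices (4): [v_0], [v_1], [v_2], [v_3]
  1-simplices (6): [v_0,v_1], [v_0,v_2], [v_0,v_3], [v_1,v_2], [v_1,v_3], [v_2,v_3]
  2-simplices (4): [v_0,v_1,v_2], [v_0,v_1,v_3], [v_0,v_2,v_3], [v_1,v_2,v_3]

giving chain groups C_0 ≅ Z^4, C_1 ≅ Z^6, C_2 ≅ Z^4.

Boundary ∂_1: C_1 → C_0 maps an edge to its endpoints' difference, ∂[p,q] = q − p. For instance
  ∂[v_0,v_1] = [v_1] − [v_0].
The 4×6 boundary matrix has rank 3 and Smith normal form diag(1,1,1).

The boundary map ∂_2: C_2 → C_1 sends each 2-simplex [p,q,r] to [q,r] − [p,r] + [p,q]. For instance
  ∂[v_0,v_2,v_3] = [v_2,v_3] − [v_0,v_3] + [v_0,v_2],
  ∂[v_1,v_2,v_3] = [v_2,v_3] − [v_1,v_3] + [v_1,v_2].
The resulting 6×4 matrix has rank 3, and its Smith normal form has invariant factors (1,1,1).

From H_k ≅ ker(∂_k) / im(∂_{k+1}) we obtain:

  H_1: rank ker ∂_1 − rank ∂_2 = (6 − 3) − 3 = 0, and the invariant factors of ∂_2 are all 1, so H_1 ≅ 0.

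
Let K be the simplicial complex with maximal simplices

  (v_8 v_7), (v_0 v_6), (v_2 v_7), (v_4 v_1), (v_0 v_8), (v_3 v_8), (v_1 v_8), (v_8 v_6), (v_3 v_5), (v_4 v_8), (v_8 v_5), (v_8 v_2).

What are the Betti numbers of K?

Order the vertices as v_0 < v_1 < v_2 < v_3 < v_4 < v_5 < v_6 < v_7 < v_8. Listing each simplex with vertices in this order, K has dimension 1 with simplices:

  0-simplices (9): [v_0], [v_1], [v_2], [v_3], [v_4], [v_5], [v_6], [v_7], [v_8]
  1-simplices (12): [v_0,v_6], [v_0,v_8], [v_1,v_4], [v_1,v_8], [v_2,v_7], [v_2,v_8], [v_3,v_5], [v_3,v_8], [v_4,v_8], [v_5,v_8], [v_6,v_8], [v_7,v_8]

giving chain groups C_0 ≅ Z^9, C_1 ≅ Z^12.

The boundary map ∂_1: C_1 → C_0 maps an edge to its endpoints' difference, ∂[p,q] = q − p. For instance
  ∂[v_4,v_8] = [v_8] − [v_4].
The 9×12 boundary matrix has rank 8 and Smith normal form diag(1,1,1,1,1,1,1,1).

Now H_k = ker ∂_k / im ∂_{k+1}, so:

  H_0: rank C_0 − rank ∂_1 = 9 − 8 = 1, and the invariant factors of ∂_1 are all 1, so H_0 ≅ Z.
  H_1: rank ker ∂_1 − rank ∂_2 = (12 − 8) − 0 = 4, and there is no ∂_2, so H_1 ≅ Z^4.

As a check, the Euler characteristic is 9 − 12 = -3, which agrees with 1 − 4 = -3.

Hence the Betti numbers are b_0 = 1, b_1 = 4.

b_0 = 1, b_1 = 4.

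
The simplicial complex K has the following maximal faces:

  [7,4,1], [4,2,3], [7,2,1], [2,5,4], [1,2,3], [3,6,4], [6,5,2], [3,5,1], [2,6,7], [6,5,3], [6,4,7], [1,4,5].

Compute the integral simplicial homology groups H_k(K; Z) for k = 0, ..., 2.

H_0 ≅ Z,  H_1 ≅ Z_2,  H_2 = 0.

Order the vertices as 1 < 2 < 3 < 4 < 5 < 6 < 7. Listing each simplex with vertices in this order, K has dimension 2 with simplices:

  0-simplices (7): [1], [2], [3], [4], [5], [6], [7]
  1-simplices (18): [1,2], [1,3], [1,4], [1,5], [1,7], [2,3], [2,4], [2,5], [2,6], [2,7], [3,4], [3,5], [3,6], [4,5], [4,6], [4,7], [5,6], [6,7]
  2-simplices (12): [1,2,3], [1,2,7], [1,3,5], [1,4,5], [1,4,7], [2,3,4], [2,4,5], [2,5,6], [2,6,7], [3,4,6], [3,5,6], [4,6,7]

so the chain groups are C_0 ≅ Z^7, C_1 ≅ Z^18, C_2 ≅ Z^12.

Boundary ∂_1: C_1 → C_0 is given by ∂[p,q] = [q] − [p].
This gives a 7×18 integer matrix of rank 6; reducing to Smith normal form yields diagonal entries (1,1,1,1,1,1).

Boundary ∂_2: C_2 → C_1 maps a triangle to the signed sum of its edges. For instance
  ∂[2,5,6] = [5,6] − [2,6] + [2,5],
  ∂[2,6,7] = [6,7] − [2,7] + [2,6].
This gives a 18×12 integer matrix of rank 12; reducing to Smith normal form yields diagonal entries (1,1,1,1,1,1,1,1,1,1,1,2).

From H_k ≅ ker(∂_k) / im(∂_{k+1}) we obtain:

  H_0: rank C_0 − rank ∂_1 = 7 − 6 = 1, and the invariant factors of ∂_1 are all 1, so H_0 ≅ Z.
  H_1: rank ker ∂_1 − rank ∂_2 = (18 − 6) − 12 = 0, and ∂_2 has invariant factor 2 > 1, so H_1 ≅ Z_2.
  H_2: rank ker ∂_2 − rank ∂_3 = (12 − 12) − 0 = 0, and there is no ∂_3, so H_2 ≅ 0.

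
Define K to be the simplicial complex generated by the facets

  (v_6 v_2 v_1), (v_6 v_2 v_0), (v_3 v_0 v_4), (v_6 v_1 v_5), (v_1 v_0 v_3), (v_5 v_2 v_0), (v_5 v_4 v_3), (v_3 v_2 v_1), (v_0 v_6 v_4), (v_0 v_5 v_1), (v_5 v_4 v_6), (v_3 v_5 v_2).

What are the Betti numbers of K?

b_0 = 1, b_1 = 0, b_2 = 0.

K has 7 vertices, 18 edges, 12 triangles.
rank ∂_0 = 0, rank ∂_1 = 6 ⇒ b_0 = 7 − 0 − 6 = 1; all invariant factors of ∂_1 are 1 so no torsion. So H_0 ≅ Z.
rank ∂_1 = 6, rank ∂_2 = 12 ⇒ b_1 = 18 − 6 − 12 = 0; ∂_2 has invariant factor(s) [2] giving torsion. So H_1 ≅ Z_2.
rank ∂_2 = 12, rank ∂_3 = 0 ⇒ b_2 = 12 − 12 − 0 = 0. So H_2 ≅ 0.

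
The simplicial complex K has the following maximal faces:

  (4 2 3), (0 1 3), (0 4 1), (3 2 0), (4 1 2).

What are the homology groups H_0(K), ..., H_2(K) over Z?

H_0 = Z,  H_1 = Z,  H_2 = 0.

We work with the vertex ordering 0 < 1 < 2 < 3 < 4. The simplices of K, each written with vertices in increasing order, are:

  0-simplices (5): [0], [1], [2], [3], [4]
  1-simplices (10): [0,1], [0,2], [0,3], [0,4], [1,2], [1,3], [1,4], [2,3], [2,4], [3,4]
  2-simplices (5): [0,1,3], [0,1,4], [0,2,3], [1,2,4], [2,3,4]

giving chain groups C_0 ≅ Z^5, C_1 ≅ Z^10, C_2 ≅ Z^5.

Boundary ∂_1: C_1 → C_0 is given by ∂[p,q] = [q] − [p].
This gives a 5×10 integer matrix of rank 4; reducing to Smith normal form yields diagonal entries (1,1,1,1).

Boundary ∂_2: C_2 → C_1 acts by ∂[p,q,r] = [q,r] − [p,r] + [p,q]. For instance
  ∂[0,2,3] = [2,3] − [0,3] + [0,2],
  ∂[0,1,3] = [1,3] − [0,3] + [0,1].
The resulting 10×5 matrix has rank 5, and its Smith normal form has invariant factors (1,1,1,1,1).

Reading off H_k = ker ∂_k / im ∂_{k+1}:

  H_0: rank C_0 − rank ∂_1 = 5 − 4 = 1, and the invariant factors of ∂_1 are all 1, so H_0 = Z.
  H_1: rank ker ∂_1 − rank ∂_2 = (10 − 4) − 5 = 1, and the invariant factors of ∂_2 are all 1, so H_1 = Z.
  H_2: rank ker ∂_2 − rank ∂_3 = (5 − 5) − 0 = 0, and there is no ∂_3, so H_2 = 0.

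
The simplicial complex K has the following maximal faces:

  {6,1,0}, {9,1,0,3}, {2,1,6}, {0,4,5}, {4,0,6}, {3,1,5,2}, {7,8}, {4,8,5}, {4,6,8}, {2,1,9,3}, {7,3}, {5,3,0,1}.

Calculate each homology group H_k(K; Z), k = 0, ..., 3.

Take the total order 0 < 1 < 2 < 3 < 4 < 5 < 6 < 7 < 8 < 9 on the vertex set. Then K (dimension 3) consists of the simplices:

  0-simplices (10): [0], [1], [2], [3], [4], [5], [6], [7], [8], [9]
  1-simplices (24): (24 of them)
  2-simplices (18): [0,1,3], [0,1,5], [0,1,6], [0,1,9], [0,3,5], [0,3,9], [0,4,5], [0,4,6], [1,2,3], [1,2,5], [1,2,6], [1,2,9], [1,3,5], [1,3,9], [2,3,5], [2,3,9], [4,5,8], [4,6,8]
  3-simplices (4): [0,1,3,5], [0,1,3,9], [1,2,3,5], [1,2,3,9]

Hence C_0 ≅ Z^10, C_1 ≅ Z^24, C_2 ≅ Z^18, C_3 ≅ Z^4.

The boundary map ∂_1: C_1 → C_0 maps an edge to its endpoints' difference, ∂[p,q] = q − p. For instance
  ∂[0,1] = [1] − [0].
The 10×24 boundary matrix has rank 9 and Smith normal form diag(1,1,1,1,1,1,1,1,1).

Boundary ∂_2: C_2 → C_1 sends each 2-simplex [p,q,r] to [q,r] − [p,r] + [p,q]. For instance
  ∂[1,3,5] = [3,5] − [1,5] + [1,3],
  ∂[2,3,9] = [3,9] − [2,9] + [2,3].
As a 24×18 matrix over Z this has rank 14, with invariant factors (1,1,1,1,1,1,1,1,1,1,1,1,1,1).

∂_3: C_3 → C_2 sends each 3-simplex σ to the alternating sum Σ_i (−1)^i (σ with its i-th vertex removed). For instance
  ∂[1,2,3,9] = [2,3,9] − [1,3,9] + [1,2,9] − [1,2,3],
  ∂[0,1,3,9] = [1,3,9] − [0,3,9] + [0,1,9] − [0,1,3].
This gives a 18×4 integer matrix of rank 4; reducing to Smith normal form yields diagonal entries (1,1,1,1).

From H_k ≅ ker(∂_k) / im(∂_{k+1}) we obtain:

  H_0: rank C_0 − rank ∂_1 = 10 − 9 = 1, and the invariant factors of ∂_1 are all 1, so H_0 ≅ Z.
  H_1: rank ker ∂_1 − rank ∂_2 = (24 − 9) − 14 = 1, and the invariant factors of ∂_2 are all 1, so H_1 ≅ Z.
  H_2: rank ker ∂_2 − rank ∂_3 = (18 − 14) − 4 = 0, and the invariant factors of ∂_3 are all 1, so H_2 ≅ 0.
  H_3: rank ker ∂_3 − rank ∂_4 = (4 − 4) − 0 = 0, and there is no ∂_4, so H_3 ≅ 0.

H_0 ≅ Z,  H_1 ≅ Z,  H_2 = 0,  H_3 = 0.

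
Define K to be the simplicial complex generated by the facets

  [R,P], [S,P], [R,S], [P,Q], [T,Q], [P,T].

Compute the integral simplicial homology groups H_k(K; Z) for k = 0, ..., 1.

H_0 ≅ Z,  H_1 ≅ Z^2.

We work with the vertex ordering P < Q < R < S < T. The simplices of K, each written with vertices in increasing order, are:

  0-simplices (5): P, Q, R, S, T
  1-simplices (6): PQ, PR, PS, PT, QT, RS

Hence C_0 ≅ Z^5, C_1 ≅ Z^6.

∂_1: C_1 → C_0 sends each edge [p,q] (with p < q) to q − p.
As a 5×6 matrix over Z this has rank 4, with invariant factors (1,1,1,1).

Now H_k = ker ∂_k / im ∂_{k+1}, so:

  H_0: rank C_0 − rank ∂_1 = 5 − 4 = 1, and the invariant factors of ∂_1 are all 1, so H_0 = Z.
  H_1: rank ker ∂_1 − rank ∂_2 = (6 − 4) − 0 = 2, and there is no ∂_2, so H_1 = Z^2.

(K is a triangulation of a wedge of 2 circles.)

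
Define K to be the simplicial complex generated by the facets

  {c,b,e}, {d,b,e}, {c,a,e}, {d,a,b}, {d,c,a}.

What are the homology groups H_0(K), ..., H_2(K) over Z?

Fix the vertex order a < b < c < d < e and write every simplex with vertices in increasing order. Then dim K = 2 and the simplices of K are:

  0-simplices (5): a, b, c, d, e
  1-simplices (10): ab, ac, ad, ae, bc, bd, be, cd, ce, de
  2-simplices (5): abd, acd, ace, bce, bde

giving chain groups C_0 ≅ Z^5, C_1 ≅ Z^10, C_2 ≅ Z^5.

The boundary map ∂_1: C_1 → C_0 maps an edge to its endpoints' difference, ∂[p,q] = q − p. For instance
  ∂ab = b − a.
The 5×10 boundary matrix has rank 4 and Smith normal form diag(1,1,1,1).

Boundary ∂_2: C_2 → C_1 acts by ∂[p,q,r] = [q,r] − [p,r] + [p,q]. For instance
  ∂bde = de − be + bd,
  ∂acd = cd − ad + ac.
As a 10×5 matrix over Z this has rank 5, with invariant factors (1,1,1,1,1).

Reading off H_k = ker ∂_k / im ∂_{k+1}:

  H_0: rank C_0 − rank ∂_1 = 5 − 4 = 1, and the invariant factors of ∂_1 are all 1, so H_0 ≅ Z.
  H_1: rank ker ∂_1 − rank ∂_2 = (10 − 4) − 5 = 1, and the invariant factors of ∂_2 are all 1, so H_1 ≅ Z.
  H_2: rank ker ∂_2 − rank ∂_3 = (5 − 5) − 0 = 0, and there is no ∂_3, so H_2 ≅ 0.

H_0 ≅ Z,  H_1 ≅ Z,  H_2 = 0.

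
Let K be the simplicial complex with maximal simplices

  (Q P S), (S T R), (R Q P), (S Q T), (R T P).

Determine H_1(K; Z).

Fix the vertex order P < Q < R < S < T and write every simplex with vertices in increasing order. Then dim K = 2 and the simplices of K are:

  0-simplices (5): P, Q, R, S, T
  1-simplices (10): PQ, PR, PS, PT, QR, QS, QT, RS, RT, ST
  2-simplices (5): PQR, PQS, PRT, QST, RST

giving chain groups C_0 ≅ Z^5, C_1 ≅ Z^10, C_2 ≅ Z^5.

The boundary map ∂_1: C_1 → C_0 sends each edge [p,q] (with p < q) to q − p. For instance
  ∂RS = S − R.
The 5×10 boundary matrix has rank 4 and Smith normal form diag(1,1,1,1).

The boundary map ∂_2: C_2 → C_1 maps a triangle to the signed sum of its edges. For instance
  ∂QST = ST − QT + QS,
  ∂PQR = QR − PR + PQ.
The 10×5 boundary matrix has rank 5 and Smith normal form diag(1,1,1,1,1).

From H_k ≅ ker(∂_k) / im(∂_{k+1}) we obtain:

  H_1: rank ker ∂_1 − rank ∂_2 = (10 − 4) − 5 = 1, and the invariant factors of ∂_2 are all 1, so H_1 ≅ Z.

(K is a triangulation of the Möbius band.)

H_1 ≅ Z.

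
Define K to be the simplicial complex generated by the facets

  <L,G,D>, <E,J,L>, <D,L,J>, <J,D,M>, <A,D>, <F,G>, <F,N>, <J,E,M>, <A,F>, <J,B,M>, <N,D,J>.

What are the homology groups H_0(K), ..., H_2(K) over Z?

Order the vertices as A < B < D < E < F < G < J < L < M < N. Listing each simplex with vertices in this order, K has dimension 2 with simplices:

  0-simplices (10): A, B, D, E, F, G, J, L, M, N
  1-simplices (18): AD, AF, BJ, BM, DG, DJ, DL, DM, DN, EJ, EL, EM, FG, FN, GL, JL, JM, JN
  2-simplices (7): BJM, DGL, DJL, DJM, DJN, EJL, EJM

giving chain groups C_0 ≅ Z^10, C_1 ≅ Z^18, C_2 ≅ Z^7.

The boundary map ∂_1: C_1 → C_0 maps an edge to its endpoints' difference, ∂[p,q] = q − p.
The 10×18 boundary matrix has rank 9 and Smith normal form diag(1,1,1,1,1,1,1,1,1).

The boundary map ∂_2: C_2 → C_1 acts by ∂[p,q,r] = [q,r] − [p,r] + [p,q]. For instance
  ∂BJM = JM − BM + BJ,
  ∂DJL = JL − DL + DJ.
The 18×7 boundary matrix has rank 7 and Smith normal form diag(1,1,1,1,1,1,1).

Now H_k = ker ∂_k / im ∂_{k+1}, so:

  H_0: rank C_0 − rank ∂_1 = 10 − 9 = 1, and the invariant factors of ∂_1 are all 1, so H_0 = Z.
  H_1: rank ker ∂_1 − rank ∂_2 = (18 − 9) − 7 = 2, and the invariant factors of ∂_2 are all 1, so H_1 = Z^2.
  H_2: rank ker ∂_2 − rank ∂_3 = (7 − 7) − 0 = 0, and there is no ∂_3, so H_2 = 0.

As a check, the Euler characteristic is 10 − 18 + 7 = -1, which agrees with 1 − 2 + 0 = -1.

H_0 ≅ Z,  H_1 ≅ Z^2,  H_2 = 0.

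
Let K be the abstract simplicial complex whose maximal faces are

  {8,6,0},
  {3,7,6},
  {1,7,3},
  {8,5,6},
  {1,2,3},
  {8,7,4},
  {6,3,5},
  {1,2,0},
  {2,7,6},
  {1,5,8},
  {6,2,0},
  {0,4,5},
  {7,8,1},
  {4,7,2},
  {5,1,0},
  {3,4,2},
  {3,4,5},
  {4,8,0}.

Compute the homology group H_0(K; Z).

H_0 ≅ Z.

Fix the vertex order 0 < 1 < 2 < 3 < 4 < 5 < 6 < 7 < 8 and write every simplex with vertices in increasing order. Then dim K = 2 and the simplices of K are:

  0-simplices (9): [0], [1], [2], [3], [4], [5], [6], [7], [8]
  1-simplices (27): (27 of them)
  2-simplices (18): [0,1,2], [0,1,5], [0,2,6], [0,4,5], [0,4,8], [0,6,8], [1,2,3], [1,3,7], [1,5,8], [1,7,8], [2,3,4], [2,4,7], [2,6,7], [3,4,5], [3,5,6], [3,6,7], [4,7,8], [5,6,8]

Hence C_0 ≅ Z^9, C_1 ≅ Z^27, C_2 ≅ Z^18.

Boundary ∂_1: C_1 → C_0 maps an edge to its endpoints' difference, ∂[p,q] = q − p.
The 9×27 boundary matrix has rank 8 and Smith normal form diag(1,1,1,1,1,1,1,1).

Boundary ∂_2: C_2 → C_1 maps a triangle to the signed sum of its edges. For instance
  ∂[0,1,5] = [1,5] − [0,5] + [0,1],
  ∂[3,5,6] = [5,6] − [3,6] + [3,5].
The 27×18 boundary matrix has rank 18 and Smith normal form diag(1,1,1,1,1,1,1,1,1,1,1,1,1,1,1,1,1,2).

Now H_k = ker ∂_k / im ∂_{k+1}, so:

  H_0: rank C_0 − rank ∂_1 = 9 − 8 = 1, and the invariant factors of ∂_1 are all 1, so H_0 = Z.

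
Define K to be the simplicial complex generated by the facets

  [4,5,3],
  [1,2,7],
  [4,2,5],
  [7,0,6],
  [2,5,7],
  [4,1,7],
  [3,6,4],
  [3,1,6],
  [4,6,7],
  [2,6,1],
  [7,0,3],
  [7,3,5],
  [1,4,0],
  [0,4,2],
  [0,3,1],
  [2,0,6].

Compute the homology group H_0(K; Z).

H_0 ≅ Z.

We work with the vertex ordering 0 < 1 < 2 < 3 < 4 < 5 < 6 < 7. The simplices of K, each written with vertices in increasing order, are:

  0-simplices (8): [0], [1], [2], [3], [4], [5], [6], [7]
  1-simplices (24): (24 of them)
  2-simplices (16): [0,1,3], [0,1,4], [0,2,4], [0,2,6], [0,3,7], [0,6,7], [1,2,6], [1,2,7], [1,3,6], [1,4,7], [2,4,5], [2,5,7], [3,4,5], [3,4,6], [3,5,7], [4,6,7]

so the chain groups are C_0 ≅ Z^8, C_1 ≅ Z^24, C_2 ≅ Z^16.

Boundary ∂_1: C_1 → C_0 maps an edge to its endpoints' difference, ∂[p,q] = q − p. For instance
  ∂[1,3] = [3] − [1].
As a 8×24 matrix over Z this has rank 7, with invariant factors (1,1,1,1,1,1,1).

∂_2: C_2 → C_1 sends each 2-simplex [p,q,r] to [q,r] − [p,r] + [p,q]. For instance
  ∂[1,2,7] = [2,7] − [1,7] + [1,2],
  ∂[3,5,7] = [5,7] − [3,7] + [3,5].
As a 24×16 matrix over Z this has rank 15, with invariant factors (1,1,1,1,1,1,1,1,1,1,1,1,1,1,1).

From H_k ≅ ker(∂_k) / im(∂_{k+1}) we obtain:

  H_0: rank C_0 − rank ∂_1 = 8 − 7 = 1, and the invariant factors of ∂_1 are all 1, so H_0 = Z.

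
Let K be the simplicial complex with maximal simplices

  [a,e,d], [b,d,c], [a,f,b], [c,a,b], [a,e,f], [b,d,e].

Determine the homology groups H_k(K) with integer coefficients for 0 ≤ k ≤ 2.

H_0 = Z,  H_1 = Z,  H_2 = 0.

We work with the vertex ordering a < b < c < d < e < f. The simplices of K, each written with vertices in increasing order, are:

  0-simplices (6): a, b, c, d, e, f
  1-simplices (12): ab, ac, ad, ae, af, bc, bd, be, bf, cd, de, ef
  2-simplices (6): abc, abf, ade, aef, bcd, bde

so the chain groups are C_0 ≅ Z^6, C_1 ≅ Z^12, C_2 ≅ Z^6.

∂_1: C_1 → C_0 is given by ∂[p,q] = [q] − [p].
The resulting 6×12 matrix has rank 5, and its Smith normal form has invariant factors (1,1,1,1,1).

The boundary map ∂_2: C_2 → C_1 acts by ∂[p,q,r] = [q,r] − [p,r] + [p,q]. For instance
  ∂bde = de − be + bd,
  ∂abf = bf − af + ab.
As a 12×6 matrix over Z this has rank 6, with invariant factors (1,1,1,1,1,1).

Computing H_k = (kernel of ∂_k) / (image of ∂_{k+1}):

  H_0: rank C_0 − rank ∂_1 = 6 − 5 = 1, and the invariant factors of ∂_1 are all 1, so H_0 ≅ Z.
  H_1: rank ker ∂_1 − rank ∂_2 = (12 − 5) − 6 = 1, and the invariant factors of ∂_2 are all 1, so H_1 ≅ Z.
  H_2: rank ker ∂_2 − rank ∂_3 = (6 − 6) − 0 = 0, and there is no ∂_3, so H_2 ≅ 0.

As a check, the Euler characteristic is 6 − 12 + 6 = 0, which agrees with 1 − 1 + 0 = 0.
(K is a triangulation of the cylinder S^1 x I.)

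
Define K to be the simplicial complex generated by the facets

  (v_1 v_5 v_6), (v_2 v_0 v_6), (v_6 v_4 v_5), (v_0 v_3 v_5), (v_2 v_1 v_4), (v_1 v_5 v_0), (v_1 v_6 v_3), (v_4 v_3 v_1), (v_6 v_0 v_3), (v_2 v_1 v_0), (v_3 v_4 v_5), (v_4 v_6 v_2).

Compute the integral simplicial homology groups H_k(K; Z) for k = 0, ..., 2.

H_0 ≅ Z,  H_1 ≅ Z/2Z,  H_2 = 0.

We work with the vertex ordering v_0 < v_1 < v_2 < v_3 < v_4 < v_5 < v_6. The simplices of K, each written with vertices in increasing order, are:

  0-simplices (7): [v_0], [v_1], [v_2], [v_3], [v_4], [v_5], [v_6]
  1-simplices (18): (18 of them)
  2-simplices (12): (12 of them)

Hence C_0 ≅ Z^7, C_1 ≅ Z^18, C_2 ≅ Z^12.

∂_1: C_1 → C_0 sends each edge [p,q] (with p < q) to q − p. For instance
  ∂[v_3,v_6] = [v_6] − [v_3].
This gives a 7×18 integer matrix of rank 6; reducing to Smith normal form yields diagonal entries (1,1,1,1,1,1).

Boundary ∂_2: C_2 → C_1 acts by ∂[p,q,r] = [q,r] − [p,r] + [p,q]. For instance
  ∂[v_4,v_5,v_6] = [v_5,v_6] − [v_4,v_6] + [v_4,v_5],
  ∂[v_3,v_4,v_5] = [v_4,v_5] − [v_3,v_5] + [v_3,v_4].
This gives a 18×12 integer matrix of rank 12; reducing to Smith normal form yields diagonal entries (1,1,1,1,1,1,1,1,1,1,1,2).

From H_k ≅ ker(∂_k) / im(∂_{k+1}) we obtain:

  H_0: rank C_0 − rank ∂_1 = 7 − 6 = 1, and the invariant factors of ∂_1 are all 1, so H_0 = Z.
  H_1: rank ker ∂_1 − rank ∂_2 = (18 − 6) − 12 = 0, and ∂_2 has invariant factor 2 > 1, so H_1 = Z/2Z.
  H_2: rank ker ∂_2 − rank ∂_3 = (12 − 12) − 0 = 0, and there is no ∂_3, so H_2 = 0.

(K is a triangulation of the real projective plane RP^2.)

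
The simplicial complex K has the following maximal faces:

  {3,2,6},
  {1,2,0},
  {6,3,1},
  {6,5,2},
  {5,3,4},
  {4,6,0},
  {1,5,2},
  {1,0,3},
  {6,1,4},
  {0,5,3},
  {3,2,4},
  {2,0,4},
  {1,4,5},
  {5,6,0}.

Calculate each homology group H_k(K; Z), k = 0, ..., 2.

H_0 ≅ Z,  H_1 ≅ Z^2,  H_2 ≅ Z.

Fix the vertex order 0 < 1 < 2 < 3 < 4 < 5 < 6 and write every simplex with vertices in increasing order. Then dim K = 2 and the simplices of K are:

  0-simplices (7): [0], [1], [2], [3], [4], [5], [6]
  1-simplices (21): [0,1], [0,2], [0,3], [0,4], [0,5], [0,6], [1,2], [1,3], [1,4], [1,5], [1,6], [2,3], [2,4], [2,5], [2,6], [3,4], [3,5], [3,6], [4,5], [4,6], [5,6]
  2-simplices (14): [0,1,2], [0,1,3], [0,2,4], [0,3,5], [0,4,6], [0,5,6], [1,2,5], [1,3,6], [1,4,5], [1,4,6], [2,3,4], [2,3,6], [2,5,6], [3,4,5]

so the chain groups are C_0 ≅ Z^7, C_1 ≅ Z^21, C_2 ≅ Z^14.

The boundary map ∂_1: C_1 → C_0 sends each edge [p,q] (with p < q) to q − p.
The 7×21 boundary matrix has rank 6 and Smith normal form diag(1,1,1,1,1,1).

Boundary ∂_2: C_2 → C_1 maps a triangle to the signed sum of its edges. For instance
  ∂[0,1,3] = [1,3] − [0,3] + [0,1],
  ∂[2,5,6] = [5,6] − [2,6] + [2,5].
The resulting 21×14 matrix has rank 13, and its Smith normal form has invariant factors (1,1,1,1,1,1,1,1,1,1,1,1,1).

Computing H_k = (kernel of ∂_k) / (image of ∂_{k+1}):

  H_0: rank C_0 − rank ∂_1 = 7 − 6 = 1, and the invariant factors of ∂_1 are all 1, so H_0 ≅ Z.
  H_1: rank ker ∂_1 − rank ∂_2 = (21 − 6) − 13 = 2, and the invariant factors of ∂_2 are all 1, so H_1 ≅ Z^2.
  H_2: rank ker ∂_2 − rank ∂_3 = (14 − 13) − 0 = 1, and there is no ∂_3, so H_2 ≅ Z.

As a check, the Euler characteristic is 7 − 21 + 14 = 0, which agrees with 1 − 2 + 1 = 0.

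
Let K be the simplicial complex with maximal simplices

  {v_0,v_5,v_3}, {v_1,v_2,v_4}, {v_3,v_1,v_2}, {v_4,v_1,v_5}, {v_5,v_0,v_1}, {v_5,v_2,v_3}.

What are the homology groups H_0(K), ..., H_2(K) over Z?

H_0 ≅ Z,  H_1 ≅ Z,  H_2 = 0.

Take the total order v_0 < v_1 < v_2 < v_3 < v_4 < v_5 on the vertex set. Then K (dimension 2) consists of the simplices:

  0-simplices (6): [v_0], [v_1], [v_2], [v_3], [v_4], [v_5]
  1-simplices (12): [v_0,v_1], [v_0,v_3], [v_0,v_5], [v_1,v_2], [v_1,v_3], [v_1,v_4], [v_1,v_5], [v_2,v_3], [v_2,v_4], [v_2,v_5], [v_3,v_5], [v_4,v_5]
  2-simplices (6): [v_0,v_1,v_5], [v_0,v_3,v_5], [v_1,v_2,v_3], [v_1,v_2,v_4], [v_1,v_4,v_5], [v_2,v_3,v_5]

giving chain groups C_0 ≅ Z^6, C_1 ≅ Z^12, C_2 ≅ Z^6.

The boundary map ∂_1: C_1 → C_0 maps an edge to its endpoints' difference, ∂[p,q] = q − p.
The resulting 6×12 matrix has rank 5, and its Smith normal form has invariant factors (1,1,1,1,1).

∂_2: C_2 → C_1 maps a triangle to the signed sum of its edges. For instance
  ∂[v_0,v_3,v_5] = [v_3,v_5] − [v_0,v_5] + [v_0,v_3],
  ∂[v_1,v_2,v_4] = [v_2,v_4] − [v_1,v_4] + [v_1,v_2].
As a 12×6 matrix over Z this has rank 6, with invariant factors (1,1,1,1,1,1).

Reading off H_k = ker ∂_k / im ∂_{k+1}:

  H_0: rank C_0 − rank ∂_1 = 6 − 5 = 1, and the invariant factors of ∂_1 are all 1, so H_0 = Z.
  H_1: rank ker ∂_1 − rank ∂_2 = (12 − 5) − 6 = 1, and the invariant factors of ∂_2 are all 1, so H_1 = Z.
  H_2: rank ker ∂_2 − rank ∂_3 = (6 − 6) − 0 = 0, and there is no ∂_3, so H_2 = 0.

(K is a triangulation of the cylinder S^1 x I.)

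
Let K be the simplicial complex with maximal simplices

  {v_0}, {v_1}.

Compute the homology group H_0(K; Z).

Take the total order v_0 < v_1 on the vertex set. Then K (dimension 0) consists of the simplices:

  0-simplices (2): [v_0], [v_1]

Hence C_0 ≅ Z^2.

Now H_k = ker ∂_k / im ∂_{k+1}, so:

  H_0: rank C_0 − rank ∂_1 = 2 − 0 = 2, and there is no ∂_1, so H_0 ≅ Z^2.

(K is a triangulation of a set of 2 points.)

H_0 ≅ Z^2.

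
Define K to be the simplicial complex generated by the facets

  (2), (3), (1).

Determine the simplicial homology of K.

H_0 = Z^3.

Take the total order 1 < 2 < 3 on the vertex set. Then K (dimension 0) consists of the simplices:

  0-simplices (3): [1], [2], [3]

Hence C_0 ≅ Z^3.

From H_k ≅ ker(∂_k) / im(∂_{k+1}) we obtain:

  H_0: rank C_0 − rank ∂_1 = 3 − 0 = 3, and there is no ∂_1, so H_0 ≅ Z^3.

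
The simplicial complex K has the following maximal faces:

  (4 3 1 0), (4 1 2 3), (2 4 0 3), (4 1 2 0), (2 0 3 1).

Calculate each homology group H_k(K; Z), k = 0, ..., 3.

Take the total order 0 < 1 < 2 < 3 < 4 on the vertex set. Then K (dimension 3) consists of the simplices:

  0-simplices (5): [0], [1], [2], [3], [4]
  1-simplices (10): [0,1], [0,2], [0,3], [0,4], [1,2], [1,3], [1,4], [2,3], [2,4], [3,4]
  2-simplices (10): [0,1,2], [0,1,3], [0,1,4], [0,2,3], [0,2,4], [0,3,4], [1,2,3], [1,2,4], [1,3,4], [2,3,4]
  3-simplices (5): [0,1,2,3], [0,1,2,4], [0,1,3,4], [0,2,3,4], [1,2,3,4]

giving chain groups C_0 ≅ Z^5, C_1 ≅ Z^10, C_2 ≅ Z^10, C_3 ≅ Z^5.

Boundary ∂_1: C_1 → C_0 sends each edge [p,q] (with p < q) to q − p. For instance
  ∂[1,2] = [2] − [1].
The 5×10 boundary matrix has rank 4 and Smith normal form diag(1,1,1,1).

Boundary ∂_2: C_2 → C_1 maps a triangle to the signed sum of its edges. For instance
  ∂[0,1,3] = [1,3] − [0,3] + [0,1],
  ∂[2,3,4] = [3,4] − [2,4] + [2,3].
The 10×10 boundary matrix has rank 6 and Smith normal form diag(1,1,1,1,1,1).

Boundary ∂_3: C_3 → C_2 sends each 3-simplex σ to the alternating sum Σ_i (−1)^i (σ with its i-th vertex removed). For instance
  ∂[0,1,2,4] = [1,2,4] − [0,2,4] + [0,1,4] − [0,1,2],
  ∂[0,1,3,4] = [1,3,4] − [0,3,4] + [0,1,4] − [0,1,3].
The 10×5 boundary matrix has rank 4 and Smith normal form diag(1,1,1,1).

Reading off H_k = ker ∂_k / im ∂_{k+1}:

  H_0: rank C_0 − rank ∂_1 = 5 − 4 = 1, and the invariant factors of ∂_1 are all 1, so H_0 = Z.
  H_1: rank ker ∂_1 − rank ∂_2 = (10 − 4) − 6 = 0, and the invariant factors of ∂_2 are all 1, so H_1 = 0.
  H_2: rank ker ∂_2 − rank ∂_3 = (10 − 6) − 4 = 0, and the invariant factors of ∂_3 are all 1, so H_2 = 0.
  H_3: rank ker ∂_3 − rank ∂_4 = (5 − 4) − 0 = 1, and there is no ∂_4, so H_3 = Z.

As a check, the Euler characteristic is 5 − 10 + 10 − 5 = 0, which agrees with 1 − 0 + 0 − 1 = 0.

H_0 ≅ Z,  H_1 = 0,  H_2 = 0,  H_3 ≅ Z.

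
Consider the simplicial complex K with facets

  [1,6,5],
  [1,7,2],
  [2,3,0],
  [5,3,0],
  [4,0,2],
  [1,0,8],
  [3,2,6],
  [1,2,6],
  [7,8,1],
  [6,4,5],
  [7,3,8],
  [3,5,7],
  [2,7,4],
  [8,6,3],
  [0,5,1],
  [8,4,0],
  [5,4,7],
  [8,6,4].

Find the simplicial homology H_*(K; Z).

H_0 ≅ Z,  H_1 ≅ Z^2,  H_2 ≅ Z.

We work with the vertex ordering 0 < 1 < 2 < 3 < 4 < 5 < 6 < 7 < 8. The simplices of K, each written with vertices in increasing order, are:

  0-simplices (9): [0], [1], [2], [3], [4], [5], [6], [7], [8]
  1-simplices (27): (27 of them)
  2-simplices (18): [0,1,5], [0,1,8], [0,2,3], [0,2,4], [0,3,5], [0,4,8], [1,2,6], [1,2,7], [1,5,6], [1,7,8], [2,3,6], [2,4,7], [3,5,7], [3,6,8], [3,7,8], [4,5,6], [4,5,7], [4,6,8]

Hence C_0 ≅ Z^9, C_1 ≅ Z^27, C_2 ≅ Z^18.

Boundary ∂_1: C_1 → C_0 sends each edge [p,q] (with p < q) to q − p.
The resulting 9×27 matrix has rank 8, and its Smith normal form has invariant factors (1,1,1,1,1,1,1,1).

The boundary map ∂_2: C_2 → C_1 sends each 2-simplex [p,q,r] to [q,r] − [p,r] + [p,q]. For instance
  ∂[1,2,7] = [2,7] − [1,7] + [1,2],
  ∂[0,3,5] = [3,5] − [0,5] + [0,3].
The resulting 27×18 matrix has rank 17, and its Smith normal form has invariant factors (1,1,1,1,1,1,1,1,1,1,1,1,1,1,1,1,1).

Now H_k = ker ∂_k / im ∂_{k+1}, so:

  H_0: rank C_0 − rank ∂_1 = 9 − 8 = 1, and the invariant factors of ∂_1 are all 1, so H_0 = Z.
  H_1: rank ker ∂_1 − rank ∂_2 = (27 − 8) − 17 = 2, and the invariant factors of ∂_2 are all 1, so H_1 = Z^2.
  H_2: rank ker ∂_2 − rank ∂_3 = (18 − 17) − 0 = 1, and there is no ∂_3, so H_2 = Z.

As a check, the Euler characteristic is 9 − 27 + 18 = 0, which agrees with 1 − 2 + 1 = 0.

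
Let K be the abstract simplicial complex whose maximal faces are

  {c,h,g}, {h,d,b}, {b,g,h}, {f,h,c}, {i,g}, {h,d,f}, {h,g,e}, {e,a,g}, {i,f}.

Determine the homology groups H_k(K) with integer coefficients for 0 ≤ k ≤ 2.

K has 9 vertices, 16 edges, 7 triangles.
rank ∂_0 = 0, rank ∂_1 = 8 ⇒ b_0 = 9 − 0 − 8 = 1; all invariant factors of ∂_1 are 1 so no torsion. So H_0 ≅ Z.
rank ∂_1 = 8, rank ∂_2 = 7 ⇒ b_1 = 16 − 8 − 7 = 1; all invariant factors of ∂_2 are 1 so no torsion. So H_1 ≅ Z.
rank ∂_2 = 7, rank ∂_3 = 0 ⇒ b_2 = 7 − 7 − 0 = 0. So H_2 ≅ 0.

H_0 ≅ Z,  H_1 ≅ Z,  H_2 = 0.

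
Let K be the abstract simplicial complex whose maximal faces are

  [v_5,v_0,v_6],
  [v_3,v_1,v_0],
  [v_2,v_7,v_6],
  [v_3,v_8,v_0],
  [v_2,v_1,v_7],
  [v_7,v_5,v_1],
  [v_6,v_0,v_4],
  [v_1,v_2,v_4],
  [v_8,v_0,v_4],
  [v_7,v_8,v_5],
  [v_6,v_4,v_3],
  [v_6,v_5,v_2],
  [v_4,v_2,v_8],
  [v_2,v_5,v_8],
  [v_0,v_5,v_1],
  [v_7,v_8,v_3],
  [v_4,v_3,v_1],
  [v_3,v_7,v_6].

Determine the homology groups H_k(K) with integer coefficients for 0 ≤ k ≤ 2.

Order the vertices as v_0 < v_1 < v_2 < v_3 < v_4 < v_5 < v_6 < v_7 < v_8. Listing each simplex with vertices in this order, K has dimension 2 with simplices:

  0-simplices (9): [v_0], [v_1], [v_2], [v_3], [v_4], [v_5], [v_6], [v_7], [v_8]
  1-simplices (27): (27 of them)
  2-simplices (18): (18 of them)

giving chain groups C_0 ≅ Z^9, C_1 ≅ Z^27, C_2 ≅ Z^18.

The boundary map ∂_1: C_1 → C_0 maps an edge to its endpoints' difference, ∂[p,q] = q − p. For instance
  ∂[v_3,v_7] = [v_7] − [v_3].
The resulting 9×27 matrix has rank 8, and its Smith normal form has invariant factors (1,1,1,1,1,1,1,1).

Boundary ∂_2: C_2 → C_1 maps a triangle to the signed sum of its edges. For instance
  ∂[v_2,v_5,v_8] = [v_5,v_8] − [v_2,v_8] + [v_2,v_5],
  ∂[v_2,v_6,v_7] = [v_6,v_7] − [v_2,v_7] + [v_2,v_6].
The 27×18 boundary matrix has rank 18 and Smith normal form diag(1,1,1,1,1,1,1,1,1,1,1,1,1,1,1,1,1,2).

Computing H_k = (kernel of ∂_k) / (image of ∂_{k+1}):

  H_0: rank C_0 − rank ∂_1 = 9 − 8 = 1, and the invariant factors of ∂_1 are all 1, so H_0 = Z.
  H_1: rank ker ∂_1 − rank ∂_2 = (27 − 8) − 18 = 1, and ∂_2 has invariant factor 2 > 1, so H_1 = Z ⊕ Z/2.
  H_2: rank ker ∂_2 − rank ∂_3 = (18 − 18) − 0 = 0, and there is no ∂_3, so H_2 = 0.

As a check, the Euler characteristic is 9 − 27 + 18 = 0, which agrees with 1 − 1 + 0 = 0.

H_0 = Z,  H_1 = Z ⊕ Z/2,  H_2 = 0.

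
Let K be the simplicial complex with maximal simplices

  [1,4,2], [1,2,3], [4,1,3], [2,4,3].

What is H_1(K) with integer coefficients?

Order the vertices as 1 < 2 < 3 < 4. Listing each simplex with vertices in this order, K has dimension 2 with simplices:

  0-simplices (4): [1], [2], [3], [4]
  1-simplices (6): [1,2], [1,3], [1,4], [2,3], [2,4], [3,4]
  2-simplices (4): [1,2,3], [1,2,4], [1,3,4], [2,3,4]

so the chain groups are C_0 ≅ Z^4, C_1 ≅ Z^6, C_2 ≅ Z^4.

∂_1: C_1 → C_0 sends each edge [p,q] (with p < q) to q − p. For instance
  ∂[2,3] = [3] − [2].
This gives a 4×6 integer matrix of rank 3; reducing to Smith normal form yields diagonal entries (1,1,1).

The boundary map ∂_2: C_2 → C_1 acts by ∂[p,q,r] = [q,r] − [p,r] + [p,q]. For instance
  ∂[2,3,4] = [3,4] − [2,4] + [2,3],
  ∂[1,2,4] = [2,4] − [1,4] + [1,2].
The resulting 6×4 matrix has rank 3, and its Smith normal form has invariant factors (1,1,1).

From H_k ≅ ker(∂_k) / im(∂_{k+1}) we obtain:

  H_1: rank ker ∂_1 − rank ∂_2 = (6 − 3) − 3 = 0, and the invariant factors of ∂_2 are all 1, so H_1 = 0.

H_1 ≅ 0.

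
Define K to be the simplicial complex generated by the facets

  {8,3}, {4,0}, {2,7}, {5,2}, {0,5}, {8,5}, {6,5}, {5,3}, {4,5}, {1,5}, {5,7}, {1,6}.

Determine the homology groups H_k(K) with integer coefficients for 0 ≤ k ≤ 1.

Take the total order 0 < 1 < 2 < 3 < 4 < 5 < 6 < 7 < 8 on the vertex set. Then K (dimension 1) consists of the simplices:

  0-simplices (9): [0], [1], [2], [3], [4], [5], [6], [7], [8]
  1-simplices (12): [0,4], [0,5], [1,5], [1,6], [2,5], [2,7], [3,5], [3,8], [4,5], [5,6], [5,7], [5,8]

so the chain groups are C_0 ≅ Z^9, C_1 ≅ Z^12.

∂_1: C_1 → C_0 sends each edge [p,q] (with p < q) to q − p. For instance
  ∂[0,5] = [5] − [0].
The resulting 9×12 matrix has rank 8, and its Smith normal form has invariant factors (1,1,1,1,1,1,1,1).

Computing H_k = (kernel of ∂_k) / (image of ∂_{k+1}):

  H_0: rank C_0 − rank ∂_1 = 9 − 8 = 1, and the invariant factors of ∂_1 are all 1, so H_0 ≅ Z.
  H_1: rank ker ∂_1 − rank ∂_2 = (12 − 8) − 0 = 4, and there is no ∂_2, so H_1 ≅ Z^4.

(K is a triangulation of a wedge of 4 circles.)

H_0 ≅ Z,  H_1 ≅ Z^4.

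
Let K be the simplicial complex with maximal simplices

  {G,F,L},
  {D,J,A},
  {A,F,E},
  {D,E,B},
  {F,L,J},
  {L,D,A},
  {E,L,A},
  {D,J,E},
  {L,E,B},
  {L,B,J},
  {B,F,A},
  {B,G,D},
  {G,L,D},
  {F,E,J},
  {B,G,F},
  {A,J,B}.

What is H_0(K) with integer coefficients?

We work with the vertex ordering A < B < D < E < F < G < J < L. The simplices of K, each written with vertices in increasing order, are:

  0-simplices (8): A, B, D, E, F, G, J, L
  1-simplices (24): AB, AD, AE, AF, AJ, AL, BD, BE, BF, BG, BJ, BL, DE, DG, DJ, DL, EF, EJ, EL, FG, FJ, FL, GL, JL
  2-simplices (16): ABF, ABJ, ADJ, ADL, AEF, AEL, BDE, BDG, BEL, BFG, BJL, DEJ, DGL, EFJ, FGL, FJL

giving chain groups C_0 ≅ Z^8, C_1 ≅ Z^24, C_2 ≅ Z^16.

∂_1: C_1 → C_0 sends each edge [p,q] (with p < q) to q − p.
The 8×24 boundary matrix has rank 7 and Smith normal form diag(1,1,1,1,1,1,1).

∂_2: C_2 → C_1 maps a triangle to the signed sum of its edges. For instance
  ∂AEL = EL − AL + AE,
  ∂BEL = EL − BL + BE.
The 24×16 boundary matrix has rank 15 and Smith normal form diag(1,1,1,1,1,1,1,1,1,1,1,1,1,1,1).

Computing H_k = (kernel of ∂_k) / (image of ∂_{k+1}):

  H_0: rank C_0 − rank ∂_1 = 8 − 7 = 1, and the invariant factors of ∂_1 are all 1, so H_0 ≅ Z.

H_0 = Z.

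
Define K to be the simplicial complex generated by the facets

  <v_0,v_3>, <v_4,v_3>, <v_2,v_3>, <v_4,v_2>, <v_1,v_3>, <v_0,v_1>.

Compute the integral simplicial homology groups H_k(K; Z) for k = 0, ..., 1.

K has 5 vertices, 6 edges.
rank ∂_0 = 0, rank ∂_1 = 4 ⇒ b_0 = 5 − 0 − 4 = 1; all invariant factors of ∂_1 are 1 so no torsion. So H_0 = Z.
rank ∂_1 = 4, rank ∂_2 = 0 ⇒ b_1 = 6 − 4 − 0 = 2. So H_1 = Z^2.

H_0 ≅ Z,  H_1 ≅ Z^2.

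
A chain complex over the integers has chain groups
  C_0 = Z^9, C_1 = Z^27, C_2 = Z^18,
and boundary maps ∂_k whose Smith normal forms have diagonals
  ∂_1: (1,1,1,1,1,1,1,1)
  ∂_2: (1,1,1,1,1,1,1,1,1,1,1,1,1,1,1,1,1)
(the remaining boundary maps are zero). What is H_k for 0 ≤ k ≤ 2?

H_0: b_0 = 9 − 0 − 8 = 1; torsion from ∂_1 factors > 1: none. So H_0 ≅ Z.
H_1: b_1 = 27 − 8 − 17 = 2; torsion from ∂_2 factors > 1: none. So H_1 ≅ Z^2.
H_2: b_2 = 18 − 17 − 0 = 1; torsion from ∂_3 factors > 1: none. So H_2 ≅ Z.

H_0 ≅ Z,  H_1 ≅ Z^2,  H_2 ≅ Z.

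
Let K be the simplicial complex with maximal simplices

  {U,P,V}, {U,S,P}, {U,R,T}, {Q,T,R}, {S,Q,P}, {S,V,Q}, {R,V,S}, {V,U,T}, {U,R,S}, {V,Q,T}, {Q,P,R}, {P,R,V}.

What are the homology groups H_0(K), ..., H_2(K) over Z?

We work with the vertex ordering P < Q < R < S < T < U < V. The simplices of K, each written with vertices in increasing order, are:

  0-simplices (7): P, Q, R, S, T, U, V
  1-simplices (18): PQ, PR, PS, PU, PV, QR, QS, QT, QV, RS, RT, RU, RV, SU, SV, TU, TV, UV
  2-simplices (12): PQR, PQS, PRV, PSU, PUV, QRT, QSV, QTV, RSU, RSV, RTU, TUV

so the chain groups are C_0 ≅ Z^7, C_1 ≅ Z^18, C_2 ≅ Z^12.

Boundary ∂_1: C_1 → C_0 is given by ∂[p,q] = [q] − [p].
The 7×18 boundary matrix has rank 6 and Smith normal form diag(1,1,1,1,1,1).

Boundary ∂_2: C_2 → C_1 sends each 2-simplex [p,q,r] to [q,r] − [p,r] + [p,q]. For instance
  ∂RSV = SV − RV + RS,
  ∂QRT = RT − QT + QR.
As a 18×12 matrix over Z this has rank 12, with invariant factors (1,1,1,1,1,1,1,1,1,1,1,2).

Reading off H_k = ker ∂_k / im ∂_{k+1}:

  H_0: rank C_0 − rank ∂_1 = 7 − 6 = 1, and the invariant factors of ∂_1 are all 1, so H_0 = Z.
  H_1: rank ker ∂_1 − rank ∂_2 = (18 − 6) − 12 = 0, and ∂_2 has invariant factor 2 > 1, so H_1 = Z/2Z.
  H_2: rank ker ∂_2 − rank ∂_3 = (12 − 12) − 0 = 0, and there is no ∂_3, so H_2 = 0.

H_0 ≅ Z,  H_1 ≅ Z/2Z,  H_2 = 0.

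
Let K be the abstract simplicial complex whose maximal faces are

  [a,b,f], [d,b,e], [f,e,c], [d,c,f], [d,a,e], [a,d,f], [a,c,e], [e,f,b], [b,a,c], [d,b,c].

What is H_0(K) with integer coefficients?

We work with the vertex ordering a < b < c < d < e < f. The simplices of K, each written with vertices in increasing order, are:

  0-simplices (6): a, b, c, d, e, f
  1-simplices (15): ab, ac, ad, ae, af, bc, bd, be, bf, cd, ce, cf, de, df, ef
  2-simplices (10): abc, abf, ace, ade, adf, bcd, bde, bef, cdf, cef

Hence C_0 ≅ Z^6, C_1 ≅ Z^15, C_2 ≅ Z^10.

Boundary ∂_1: C_1 → C_0 sends each edge [p,q] (with p < q) to q − p.
This gives a 6×15 integer matrix of rank 5; reducing to Smith normal form yields diagonal entries (1,1,1,1,1).

∂_2: C_2 → C_1 maps a triangle to the signed sum of its edges. For instance
  ∂bde = de − be + bd,
  ∂bef = ef − bf + be.
The 15×10 boundary matrix has rank 10 and Smith normal form diag(1,1,1,1,1,1,1,1,1,2).

Reading off H_k = ker ∂_k / im ∂_{k+1}:

  H_0: rank C_0 − rank ∂_1 = 6 − 5 = 1, and the invariant factors of ∂_1 are all 1, so H_0 = Z.

(K is a triangulation of the real projective plane RP^2.)

H_0 ≅ Z.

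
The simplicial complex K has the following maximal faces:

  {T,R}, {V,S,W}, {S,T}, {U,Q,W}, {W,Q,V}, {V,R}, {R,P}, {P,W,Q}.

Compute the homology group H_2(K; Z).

Fix the vertex order P < Q < R < S < T < U < V < W and write every simplex with vertices in increasing order. Then dim K = 2 and the simplices of K are:

  0-simplices (8): P, Q, R, S, T, U, V, W
  1-simplices (13): PQ, PR, PW, QU, QV, QW, RT, RV, ST, SV, SW, UW, VW
  2-simplices (4): PQW, QUW, QVW, SVW

Hence C_0 ≅ Z^8, C_1 ≅ Z^13, C_2 ≅ Z^4.

∂_1: C_1 → C_0 maps an edge to its endpoints' difference, ∂[p,q] = q − p. For instance
  ∂PW = W − P.
The 8×13 boundary matrix has rank 7 and Smith normal form diag(1,1,1,1,1,1,1).

∂_2: C_2 → C_1 acts by ∂[p,q,r] = [q,r] − [p,r] + [p,q]. For instance
  ∂SVW = VW − SW + SV,
  ∂QVW = VW − QW + QV.
The resulting 13×4 matrix has rank 4, and its Smith normal form has invariant factors (1,1,1,1).

From H_k ≅ ker(∂_k) / im(∂_{k+1}) we obtain:

  H_2: rank ker ∂_2 − rank ∂_3 = (4 − 4) − 0 = 0, and there is no ∂_3, so H_2 = 0.

H_2 ≅ 0.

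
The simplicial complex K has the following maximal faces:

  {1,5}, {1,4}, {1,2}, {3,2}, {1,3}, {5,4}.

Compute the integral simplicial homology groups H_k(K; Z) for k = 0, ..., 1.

We work with the vertex ordering 1 < 2 < 3 < 4 < 5. The simplices of K, each written with vertices in increasing order, are:

  0-simplices (5): [1], [2], [3], [4], [5]
  1-simplices (6): [1,2], [1,3], [1,4], [1,5], [2,3], [4,5]

Hence C_0 ≅ Z^5, C_1 ≅ Z^6.

The boundary map ∂_1: C_1 → C_0 maps an edge to its endpoints' difference, ∂[p,q] = q − p.
The 5×6 boundary matrix has rank 4 and Smith normal form diag(1,1,1,1).

Computing H_k = (kernel of ∂_k) / (image of ∂_{k+1}):

  H_0: rank C_0 − rank ∂_1 = 5 − 4 = 1, and the invariant factors of ∂_1 are all 1, so H_0 ≅ Z.
  H_1: rank ker ∂_1 − rank ∂_2 = (6 − 4) − 0 = 2, and there is no ∂_2, so H_1 ≅ Z^2.

H_0 ≅ Z,  H_1 ≅ Z^2.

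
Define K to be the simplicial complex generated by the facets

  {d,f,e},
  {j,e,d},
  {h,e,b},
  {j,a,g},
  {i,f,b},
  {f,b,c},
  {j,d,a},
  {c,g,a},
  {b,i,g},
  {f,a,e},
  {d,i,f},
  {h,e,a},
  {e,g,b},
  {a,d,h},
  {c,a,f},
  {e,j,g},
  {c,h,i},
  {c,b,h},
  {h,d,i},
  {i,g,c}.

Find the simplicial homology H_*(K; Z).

H_0 ≅ Z,  H_1 ≅ Z ⊕ Z_2,  H_2 = 0.

Take the total order a < b < c < d < e < f < g < h < i < j on the vertex set. Then K (dimension 2) consists of the simplices:

  0-simplices (10): a, b, c, d, e, f, g, h, i, j
  1-simplices (30): ac, ad, ae, af, ag, ah, aj, bc, be, bf, bg, bh, bi, cf, cg, ch, ci, de, df, dh, di, dj, ef, eg, eh, ej, fi, gi, gj, hi
  2-simplices (20): acf, acg, adh, adj, aef, aeh, agj, bcf, bch, beg, beh, bfi, bgi, cgi, chi, def, dej, dfi, dhi, egj

giving chain groups C_0 ≅ Z^10, C_1 ≅ Z^30, C_2 ≅ Z^20.

∂_1: C_1 → C_0 is given by ∂[p,q] = [q] − [p]. For instance
  ∂ac = c − a.
As a 10×30 matrix over Z this has rank 9, with invariant factors (1,1,1,1,1,1,1,1,1).

Boundary ∂_2: C_2 → C_1 acts by ∂[p,q,r] = [q,r] − [p,r] + [p,q]. For instance
  ∂def = ef − df + de,
  ∂adj = dj − aj + ad.
As a 30×20 matrix over Z this has rank 20, with invariant factors (1,1,1,1,1,1,1,1,1,1,1,1,1,1,1,1,1,1,1,2).

Computing H_k = (kernel of ∂_k) / (image of ∂_{k+1}):

  H_0: rank C_0 − rank ∂_1 = 10 − 9 = 1, and the invariant factors of ∂_1 are all 1, so H_0 = Z.
  H_1: rank ker ∂_1 − rank ∂_2 = (30 − 9) − 20 = 1, and ∂_2 has invariant factor 2 > 1, so H_1 = Z ⊕ Z_2.
  H_2: rank ker ∂_2 − rank ∂_3 = (20 − 20) − 0 = 0, and there is no ∂_3, so H_2 = 0.

As a check, the Euler characteristic is 10 − 30 + 20 = 0, which agrees with 1 − 1 + 0 = 0.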